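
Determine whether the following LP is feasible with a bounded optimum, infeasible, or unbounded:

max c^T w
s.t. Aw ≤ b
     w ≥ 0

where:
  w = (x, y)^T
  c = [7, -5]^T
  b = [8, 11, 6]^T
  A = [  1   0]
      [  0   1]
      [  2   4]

Feasible with a bounded optimal solution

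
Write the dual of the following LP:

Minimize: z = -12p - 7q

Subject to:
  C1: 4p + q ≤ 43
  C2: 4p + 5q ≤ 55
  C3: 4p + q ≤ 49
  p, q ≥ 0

Primal min cᵀx s.t. Ax ≤ b, x ≥ 0  →  Dual max −bᵀy s.t. Aᵀy ≥ −c, y ≥ 0.

Maximize: z = -43y1 - 55y2 - 49y3

Subject to:
  4y1 + 4y2 + 4y3 ≥ 12
  y1 + 5y2 + y3 ≥ 7
  y1, y2, y3 ≥ 0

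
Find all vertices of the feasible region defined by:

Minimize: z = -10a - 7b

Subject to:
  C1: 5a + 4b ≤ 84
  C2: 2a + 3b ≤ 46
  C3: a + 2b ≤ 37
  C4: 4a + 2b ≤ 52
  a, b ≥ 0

(0, 0), (13, 0), (8, 10), (0, 15.33)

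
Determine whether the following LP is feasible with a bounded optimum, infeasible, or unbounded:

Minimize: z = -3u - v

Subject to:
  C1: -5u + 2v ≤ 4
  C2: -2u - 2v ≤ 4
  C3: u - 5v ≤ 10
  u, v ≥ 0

Unbounded (objective can decrease without bound)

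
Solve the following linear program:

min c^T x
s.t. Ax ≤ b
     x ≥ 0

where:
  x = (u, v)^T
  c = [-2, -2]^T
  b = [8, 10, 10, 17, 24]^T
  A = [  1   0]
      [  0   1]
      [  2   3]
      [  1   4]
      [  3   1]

Evaluate the objective at each vertex of the feasible region:
  z(0, 0) = 0
  z(5, 0) = -10  ←
  z(0, 3.333) = -6.667
The minimum is at u = 5, v = 0.

u = 5, v = 0, z = -10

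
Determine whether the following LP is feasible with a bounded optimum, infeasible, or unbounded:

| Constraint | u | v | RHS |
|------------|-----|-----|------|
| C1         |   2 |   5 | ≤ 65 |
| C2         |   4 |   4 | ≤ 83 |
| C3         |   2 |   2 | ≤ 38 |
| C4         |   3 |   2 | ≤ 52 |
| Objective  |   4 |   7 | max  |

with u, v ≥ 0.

Feasible with a bounded optimal solution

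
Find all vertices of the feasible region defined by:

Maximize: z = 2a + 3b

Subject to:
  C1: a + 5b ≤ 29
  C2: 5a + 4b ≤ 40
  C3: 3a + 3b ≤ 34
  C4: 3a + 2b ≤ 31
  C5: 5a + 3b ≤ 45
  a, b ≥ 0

(0, 0), (8, 0), (4, 5), (0, 5.8)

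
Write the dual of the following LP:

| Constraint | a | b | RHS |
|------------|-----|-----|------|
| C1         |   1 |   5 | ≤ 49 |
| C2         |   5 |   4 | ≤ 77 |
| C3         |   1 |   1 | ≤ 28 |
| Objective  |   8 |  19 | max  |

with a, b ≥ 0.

Primal max cᵀx s.t. Ax ≤ b, x ≥ 0  →  Dual min bᵀy s.t. Aᵀy ≥ c, y ≥ 0.

Minimize: z = 49y1 + 77y2 + 28y3

Subject to:
  y1 + 5y2 + y3 ≥ 8
  5y1 + 4y2 + y3 ≥ 19
  y1, y2, y3 ≥ 0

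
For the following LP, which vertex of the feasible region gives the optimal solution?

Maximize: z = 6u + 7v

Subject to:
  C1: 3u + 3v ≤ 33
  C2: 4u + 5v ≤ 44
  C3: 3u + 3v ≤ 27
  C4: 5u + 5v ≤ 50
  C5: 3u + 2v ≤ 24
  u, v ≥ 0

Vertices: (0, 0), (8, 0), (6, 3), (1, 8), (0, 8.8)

Evaluate the objective at each vertex of the feasible region:
  z(0, 0) = 0
  z(8, 0) = 48
  z(6, 3) = 57
  z(1, 8) = 62  ←
  z(0, 8.8) = 61.6
The maximum is at u = 1, v = 8.

(1, 8)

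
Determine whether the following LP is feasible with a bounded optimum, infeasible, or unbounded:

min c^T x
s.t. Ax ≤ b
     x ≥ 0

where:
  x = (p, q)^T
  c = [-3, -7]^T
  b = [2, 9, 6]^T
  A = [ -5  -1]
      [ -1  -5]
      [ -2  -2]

Unbounded (objective can decrease without bound)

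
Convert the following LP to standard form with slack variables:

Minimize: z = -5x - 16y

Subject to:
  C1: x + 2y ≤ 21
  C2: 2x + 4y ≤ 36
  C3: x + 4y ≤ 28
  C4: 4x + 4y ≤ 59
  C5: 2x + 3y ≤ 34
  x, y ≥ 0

min z = -5x - 16y

s.t.
  x + 2y + s1 = 21
  2x + 4y + s2 = 36
  x + 4y + s3 = 28
  4x + 4y + s4 = 59
  2x + 3y + s5 = 34
  x, y, s1, s2, s3, s4, s5 ≥ 0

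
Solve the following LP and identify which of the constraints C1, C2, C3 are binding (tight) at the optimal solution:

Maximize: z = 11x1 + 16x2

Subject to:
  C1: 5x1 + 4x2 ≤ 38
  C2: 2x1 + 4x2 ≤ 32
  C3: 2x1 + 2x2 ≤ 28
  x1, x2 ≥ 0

At x1 = 2, x2 = 7, compute slack b - a·x for each constraint:
  C1: 38 − 38 = 0  (binding)
  C2: 32 − 32 = 0  (binding)
  C3: 28 − 18 = 10  (slack)

Optimal: x1 = 2, x2 = 7
Binding: C1, C2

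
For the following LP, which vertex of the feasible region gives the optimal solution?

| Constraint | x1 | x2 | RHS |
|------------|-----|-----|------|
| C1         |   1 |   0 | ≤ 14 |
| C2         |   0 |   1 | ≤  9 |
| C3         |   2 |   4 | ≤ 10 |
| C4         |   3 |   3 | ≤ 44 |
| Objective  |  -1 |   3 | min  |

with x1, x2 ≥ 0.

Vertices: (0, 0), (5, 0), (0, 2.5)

Evaluate the objective at each vertex of the feasible region:
  z(0, 0) = 0
  z(5, 0) = -5  ←
  z(0, 2.5) = 7.5
The minimum is at x1 = 5, x2 = 0.

(5, 0)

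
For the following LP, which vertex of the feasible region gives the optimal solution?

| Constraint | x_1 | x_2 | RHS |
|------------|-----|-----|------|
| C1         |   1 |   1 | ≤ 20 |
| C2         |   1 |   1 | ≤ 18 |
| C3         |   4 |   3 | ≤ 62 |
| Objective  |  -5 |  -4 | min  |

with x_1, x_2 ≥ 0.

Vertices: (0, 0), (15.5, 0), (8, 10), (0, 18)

Evaluate the objective at each vertex of the feasible region:
  z(0, 0) = 0
  z(15.5, 0) = -77.5
  z(8, 10) = -80  ←
  z(0, 18) = -72
The minimum is at x_1 = 8, x_2 = 10.

(8, 10)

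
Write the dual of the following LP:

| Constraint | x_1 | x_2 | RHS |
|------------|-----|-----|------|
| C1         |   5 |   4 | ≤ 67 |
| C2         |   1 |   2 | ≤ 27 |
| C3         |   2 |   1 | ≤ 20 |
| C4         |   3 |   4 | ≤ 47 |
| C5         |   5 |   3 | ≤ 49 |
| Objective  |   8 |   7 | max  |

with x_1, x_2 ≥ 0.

Primal max cᵀx s.t. Ax ≤ b, x ≥ 0  →  Dual min bᵀy s.t. Aᵀy ≥ c, y ≥ 0.

Minimize: z = 67y1 + 27y2 + 20y3 + 47y4 + 49y5

Subject to:
  5y1 + y2 + 2y3 + 3y4 + 5y5 ≥ 8
  4y1 + 2y2 + y3 + 4y4 + 3y5 ≥ 7
  y1, y2, y3, y4, y5 ≥ 0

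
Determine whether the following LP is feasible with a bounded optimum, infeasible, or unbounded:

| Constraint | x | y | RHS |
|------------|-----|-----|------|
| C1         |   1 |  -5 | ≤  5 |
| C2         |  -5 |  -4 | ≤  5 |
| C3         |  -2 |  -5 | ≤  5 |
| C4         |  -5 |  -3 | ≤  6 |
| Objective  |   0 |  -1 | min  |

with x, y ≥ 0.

Unbounded (objective can decrease without bound)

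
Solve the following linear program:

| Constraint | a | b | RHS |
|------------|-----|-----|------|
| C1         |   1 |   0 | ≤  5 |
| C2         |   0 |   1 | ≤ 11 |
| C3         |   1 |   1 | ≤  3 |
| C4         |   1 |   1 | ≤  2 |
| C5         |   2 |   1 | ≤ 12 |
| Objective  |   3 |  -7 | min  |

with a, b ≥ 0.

Evaluate the objective at each vertex of the feasible region:
  z(0, 0) = 0
  z(2, 0) = 6
  z(0, 2) = -14  ←
The minimum is at a = 0, b = 2.

a = 0, b = 2, z = -14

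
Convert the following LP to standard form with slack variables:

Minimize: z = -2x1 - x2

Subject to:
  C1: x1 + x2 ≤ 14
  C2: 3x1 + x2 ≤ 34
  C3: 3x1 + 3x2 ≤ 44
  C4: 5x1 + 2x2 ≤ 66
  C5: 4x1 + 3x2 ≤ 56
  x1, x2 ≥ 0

min z = -2x1 - x2

s.t.
  x1 + x2 + s1 = 14
  3x1 + x2 + s2 = 34
  3x1 + 3x2 + s3 = 44
  5x1 + 2x2 + s4 = 66
  4x1 + 3x2 + s5 = 56
  x1, x2, s1, s2, s3, s4, s5 ≥ 0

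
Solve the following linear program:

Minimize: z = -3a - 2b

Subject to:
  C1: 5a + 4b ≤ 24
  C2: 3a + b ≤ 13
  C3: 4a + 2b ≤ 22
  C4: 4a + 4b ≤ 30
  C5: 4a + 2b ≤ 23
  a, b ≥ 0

Evaluate the objective at each vertex of the feasible region:
  z(0, 0) = 0
  z(4.333, 0) = -13
  z(4, 1) = -14  ←
  z(0, 6) = -12
The minimum is at a = 4, b = 1.

a = 4, b = 1, z = -14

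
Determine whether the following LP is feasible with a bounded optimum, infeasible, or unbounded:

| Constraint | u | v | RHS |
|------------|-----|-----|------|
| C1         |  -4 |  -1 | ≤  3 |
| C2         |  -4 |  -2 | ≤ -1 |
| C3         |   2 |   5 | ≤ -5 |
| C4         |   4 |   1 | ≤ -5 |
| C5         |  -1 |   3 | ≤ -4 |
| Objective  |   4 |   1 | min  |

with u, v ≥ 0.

Infeasible (no feasible solution exists)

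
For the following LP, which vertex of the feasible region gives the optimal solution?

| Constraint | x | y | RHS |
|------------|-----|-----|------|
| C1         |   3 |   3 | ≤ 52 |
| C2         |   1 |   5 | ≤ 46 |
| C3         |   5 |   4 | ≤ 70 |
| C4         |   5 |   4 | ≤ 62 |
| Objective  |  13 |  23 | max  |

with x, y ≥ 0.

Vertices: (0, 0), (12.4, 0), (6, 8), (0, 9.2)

Evaluate the objective at each vertex of the feasible region:
  z(0, 0) = 0
  z(12.4, 0) = 161.2
  z(6, 8) = 262  ←
  z(0, 9.2) = 211.6
The maximum is at x = 6, y = 8.

(6, 8)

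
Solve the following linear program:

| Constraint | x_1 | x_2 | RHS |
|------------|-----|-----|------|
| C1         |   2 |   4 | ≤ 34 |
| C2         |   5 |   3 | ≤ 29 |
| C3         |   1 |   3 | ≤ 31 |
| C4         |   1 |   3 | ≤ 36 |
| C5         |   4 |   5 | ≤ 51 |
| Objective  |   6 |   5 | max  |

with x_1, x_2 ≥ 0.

Evaluate the objective at each vertex of the feasible region:
  z(0, 0) = 0
  z(5.8, 0) = 34.8
  z(1, 8) = 46  ←
  z(0, 8.5) = 42.5
The maximum is at x_1 = 1, x_2 = 8.

x_1 = 1, x_2 = 8, z = 46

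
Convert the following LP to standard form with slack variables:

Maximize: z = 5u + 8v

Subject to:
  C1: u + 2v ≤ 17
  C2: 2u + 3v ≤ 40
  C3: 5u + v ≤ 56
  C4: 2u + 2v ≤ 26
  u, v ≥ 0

max z = 5u + 8v

s.t.
  u + 2v + s1 = 17
  2u + 3v + s2 = 40
  5u + v + s3 = 56
  2u + 2v + s4 = 26
  u, v, s1, s2, s3, s4 ≥ 0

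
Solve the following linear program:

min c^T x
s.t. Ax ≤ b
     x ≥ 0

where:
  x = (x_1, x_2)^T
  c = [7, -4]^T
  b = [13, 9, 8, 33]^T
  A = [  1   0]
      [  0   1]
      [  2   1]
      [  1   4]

Evaluate the objective at each vertex of the feasible region:
  z(0, 0) = 0
  z(4, 0) = 28
  z(0, 8) = -32  ←
The minimum is at x_1 = 0, x_2 = 8.

x_1 = 0, x_2 = 8, z = -32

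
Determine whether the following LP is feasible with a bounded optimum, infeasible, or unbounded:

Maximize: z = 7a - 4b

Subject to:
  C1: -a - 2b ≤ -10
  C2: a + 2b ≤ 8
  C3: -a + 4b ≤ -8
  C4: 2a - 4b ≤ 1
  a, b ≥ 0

Infeasible (no feasible solution exists)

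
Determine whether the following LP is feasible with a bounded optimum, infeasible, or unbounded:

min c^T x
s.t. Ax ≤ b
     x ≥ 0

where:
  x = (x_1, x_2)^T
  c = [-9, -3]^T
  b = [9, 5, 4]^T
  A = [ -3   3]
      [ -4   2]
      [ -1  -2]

Unbounded (objective can decrease without bound)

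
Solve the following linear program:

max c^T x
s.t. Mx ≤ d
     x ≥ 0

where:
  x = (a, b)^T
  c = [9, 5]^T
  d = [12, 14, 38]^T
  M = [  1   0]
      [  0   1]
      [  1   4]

Evaluate the objective at each vertex of the feasible region:
  z(0, 0) = 0
  z(12, 0) = 108
  z(12, 6.5) = 140.5  ←
  z(0, 9.5) = 47.5
The maximum is at a = 12, b = 6.5.

a = 12, b = 6.5, z = 140.5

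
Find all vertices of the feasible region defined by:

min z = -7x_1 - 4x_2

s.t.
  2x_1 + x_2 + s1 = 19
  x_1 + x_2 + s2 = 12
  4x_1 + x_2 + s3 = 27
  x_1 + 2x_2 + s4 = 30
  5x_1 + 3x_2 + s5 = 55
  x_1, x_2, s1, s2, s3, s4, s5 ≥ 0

(0, 0), (6.75, 0), (5, 7), (0, 12)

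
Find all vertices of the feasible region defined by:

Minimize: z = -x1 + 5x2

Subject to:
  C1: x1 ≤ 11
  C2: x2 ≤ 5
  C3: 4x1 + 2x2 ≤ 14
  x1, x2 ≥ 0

(0, 0), (3.5, 0), (1, 5), (0, 5)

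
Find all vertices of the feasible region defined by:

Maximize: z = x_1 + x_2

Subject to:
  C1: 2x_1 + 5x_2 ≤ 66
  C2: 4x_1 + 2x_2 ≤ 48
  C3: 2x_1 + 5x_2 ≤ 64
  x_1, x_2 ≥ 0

(0, 0), (12, 0), (7, 10), (0, 12.8)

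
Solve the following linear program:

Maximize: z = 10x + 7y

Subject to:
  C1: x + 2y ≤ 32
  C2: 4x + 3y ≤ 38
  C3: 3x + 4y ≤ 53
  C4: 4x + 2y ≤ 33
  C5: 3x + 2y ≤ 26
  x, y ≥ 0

Evaluate the objective at each vertex of the feasible region:
  z(0, 0) = 0
  z(8.25, 0) = 82.5
  z(7, 2.5) = 87.5
  z(2, 10) = 90  ←
  z(0, 12.67) = 88.67
The maximum is at x = 2, y = 10.

x = 2, y = 10, z = 90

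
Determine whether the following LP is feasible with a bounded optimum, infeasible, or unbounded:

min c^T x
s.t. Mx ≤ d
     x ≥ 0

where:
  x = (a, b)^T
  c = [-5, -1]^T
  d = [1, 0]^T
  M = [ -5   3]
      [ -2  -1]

Unbounded (objective can decrease without bound)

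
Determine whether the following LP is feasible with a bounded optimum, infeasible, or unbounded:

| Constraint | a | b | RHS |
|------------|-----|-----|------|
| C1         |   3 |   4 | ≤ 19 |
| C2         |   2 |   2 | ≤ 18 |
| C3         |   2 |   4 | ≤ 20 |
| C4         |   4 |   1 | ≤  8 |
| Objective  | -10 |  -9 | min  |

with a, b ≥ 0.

Feasible with a bounded optimal solution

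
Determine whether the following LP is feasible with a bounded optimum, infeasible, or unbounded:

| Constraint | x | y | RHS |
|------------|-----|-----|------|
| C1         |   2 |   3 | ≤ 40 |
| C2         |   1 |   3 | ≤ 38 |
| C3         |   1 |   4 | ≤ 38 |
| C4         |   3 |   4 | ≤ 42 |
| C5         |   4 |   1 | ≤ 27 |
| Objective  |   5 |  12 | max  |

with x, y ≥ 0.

Feasible with a bounded optimal solution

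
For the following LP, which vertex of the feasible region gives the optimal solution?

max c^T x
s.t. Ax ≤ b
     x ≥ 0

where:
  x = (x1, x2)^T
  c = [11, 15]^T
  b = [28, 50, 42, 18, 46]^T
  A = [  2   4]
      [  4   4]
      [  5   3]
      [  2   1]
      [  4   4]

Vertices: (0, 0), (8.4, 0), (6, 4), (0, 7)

Evaluate the objective at each vertex of the feasible region:
  z(0, 0) = 0
  z(8.4, 0) = 92.4
  z(6, 4) = 126  ←
  z(0, 7) = 105
The maximum is at x1 = 6, x2 = 4.

(6, 4)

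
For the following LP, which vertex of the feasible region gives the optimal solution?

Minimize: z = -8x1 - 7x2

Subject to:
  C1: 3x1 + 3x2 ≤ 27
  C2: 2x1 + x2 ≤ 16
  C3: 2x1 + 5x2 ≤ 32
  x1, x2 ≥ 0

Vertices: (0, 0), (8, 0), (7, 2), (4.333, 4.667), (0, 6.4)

Evaluate the objective at each vertex of the feasible region:
  z(0, 0) = 0
  z(8, 0) = -64
  z(7, 2) = -70  ←
  z(4.333, 4.667) = -67.33
  z(0, 6.4) = -44.8
The minimum is at x1 = 7, x2 = 2.

(7, 2)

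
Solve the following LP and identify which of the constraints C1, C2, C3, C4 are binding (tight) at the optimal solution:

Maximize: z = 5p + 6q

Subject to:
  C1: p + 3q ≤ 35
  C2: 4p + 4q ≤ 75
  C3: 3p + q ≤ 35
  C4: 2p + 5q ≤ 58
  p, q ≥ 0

At p = 9, q = 8, compute slack b - a·x for each constraint:
  C1: 35 − 33 = 2  (slack)
  C2: 75 − 68 = 7  (slack)
  C3: 35 − 35 = 0  (binding)
  C4: 58 − 58 = 0  (binding)

Optimal: p = 9, q = 8
Binding: C3, C4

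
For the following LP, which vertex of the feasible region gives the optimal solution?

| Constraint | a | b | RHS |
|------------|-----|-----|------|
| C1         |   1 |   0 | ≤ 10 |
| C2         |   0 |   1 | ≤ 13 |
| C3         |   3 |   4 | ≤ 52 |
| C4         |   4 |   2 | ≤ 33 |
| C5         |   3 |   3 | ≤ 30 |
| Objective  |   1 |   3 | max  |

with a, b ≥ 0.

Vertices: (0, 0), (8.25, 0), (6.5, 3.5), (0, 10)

Evaluate the objective at each vertex of the feasible region:
  z(0, 0) = 0
  z(8.25, 0) = 8.25
  z(6.5, 3.5) = 17
  z(0, 10) = 30  ←
The maximum is at a = 0, b = 10.

(0, 10)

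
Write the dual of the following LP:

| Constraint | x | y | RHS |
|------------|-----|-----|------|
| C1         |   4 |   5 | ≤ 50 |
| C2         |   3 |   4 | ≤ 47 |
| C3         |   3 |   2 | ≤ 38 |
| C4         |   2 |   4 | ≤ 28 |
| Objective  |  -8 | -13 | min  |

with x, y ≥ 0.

Primal min cᵀx s.t. Ax ≤ b, x ≥ 0  →  Dual max −bᵀy s.t. Aᵀy ≥ −c, y ≥ 0.

Maximize: z = -50y1 - 47y2 - 38y3 - 28y4

Subject to:
  4y1 + 3y2 + 3y3 + 2y4 ≥ 8
  5y1 + 4y2 + 2y3 + 4y4 ≥ 13
  y1, y2, y3, y4 ≥ 0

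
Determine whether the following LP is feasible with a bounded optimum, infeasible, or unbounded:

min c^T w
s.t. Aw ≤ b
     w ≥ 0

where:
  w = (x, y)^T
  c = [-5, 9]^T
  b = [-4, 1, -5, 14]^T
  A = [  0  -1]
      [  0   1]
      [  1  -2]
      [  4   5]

Infeasible (no feasible solution exists)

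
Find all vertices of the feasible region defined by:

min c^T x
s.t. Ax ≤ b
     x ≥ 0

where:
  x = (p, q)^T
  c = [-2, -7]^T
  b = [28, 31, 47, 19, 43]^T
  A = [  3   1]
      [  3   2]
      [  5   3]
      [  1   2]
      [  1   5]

(0, 0), (9.333, 0), (9.25, 0.25), (5.286, 6.857), (3, 8), (0, 8.6)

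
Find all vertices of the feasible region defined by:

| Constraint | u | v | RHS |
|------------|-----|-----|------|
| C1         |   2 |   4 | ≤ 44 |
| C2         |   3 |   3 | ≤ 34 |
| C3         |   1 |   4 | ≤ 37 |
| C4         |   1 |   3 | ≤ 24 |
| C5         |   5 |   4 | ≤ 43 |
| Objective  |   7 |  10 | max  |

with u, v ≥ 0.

(0, 0), (8.6, 0), (3, 7), (0, 8)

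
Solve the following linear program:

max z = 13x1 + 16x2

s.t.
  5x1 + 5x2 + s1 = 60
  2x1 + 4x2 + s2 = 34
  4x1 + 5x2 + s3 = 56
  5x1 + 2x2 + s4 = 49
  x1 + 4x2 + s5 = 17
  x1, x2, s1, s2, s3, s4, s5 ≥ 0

Evaluate the objective at each vertex of the feasible region:
  z(0, 0) = 0
  z(9.8, 0) = 127.4
  z(9, 2) = 149  ←
  z(0, 4.25) = 68
The maximum is at x1 = 9, x2 = 2.

x1 = 9, x2 = 2, z = 149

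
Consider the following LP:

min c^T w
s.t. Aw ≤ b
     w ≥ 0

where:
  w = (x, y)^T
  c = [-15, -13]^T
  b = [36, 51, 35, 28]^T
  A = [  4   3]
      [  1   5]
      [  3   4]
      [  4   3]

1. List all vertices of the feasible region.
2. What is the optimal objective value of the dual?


1. (0, 0), (7, 0), (1, 8), (0, 8.75)
2. -119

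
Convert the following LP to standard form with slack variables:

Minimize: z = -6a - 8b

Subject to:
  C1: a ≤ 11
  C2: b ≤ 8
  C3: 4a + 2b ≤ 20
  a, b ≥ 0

min z = -6a - 8b

s.t.
  a + s1 = 11
  b + s2 = 8
  4a + 2b + s3 = 20
  a, b, s1, s2, s3 ≥ 0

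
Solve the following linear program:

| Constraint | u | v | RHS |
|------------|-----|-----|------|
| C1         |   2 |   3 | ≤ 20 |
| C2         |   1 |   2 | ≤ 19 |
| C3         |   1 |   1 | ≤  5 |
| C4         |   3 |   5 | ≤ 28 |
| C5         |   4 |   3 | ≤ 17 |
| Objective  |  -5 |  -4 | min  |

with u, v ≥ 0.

Evaluate the objective at each vertex of the feasible region:
  z(0, 0) = 0
  z(4.25, 0) = -21.25
  z(2, 3) = -22  ←
  z(0, 5) = -20
The minimum is at u = 2, v = 3.

u = 2, v = 3, z = -22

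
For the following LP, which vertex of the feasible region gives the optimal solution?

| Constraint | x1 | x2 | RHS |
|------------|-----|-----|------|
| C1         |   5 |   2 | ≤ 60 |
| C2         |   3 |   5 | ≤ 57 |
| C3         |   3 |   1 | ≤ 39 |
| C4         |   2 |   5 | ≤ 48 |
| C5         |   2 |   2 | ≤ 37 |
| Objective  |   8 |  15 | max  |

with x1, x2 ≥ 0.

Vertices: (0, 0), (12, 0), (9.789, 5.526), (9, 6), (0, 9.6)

Evaluate the objective at each vertex of the feasible region:
  z(0, 0) = 0
  z(12, 0) = 96
  z(9.789, 5.526) = 161.2
  z(9, 6) = 162  ←
  z(0, 9.6) = 144
The maximum is at x1 = 9, x2 = 6.

(9, 6)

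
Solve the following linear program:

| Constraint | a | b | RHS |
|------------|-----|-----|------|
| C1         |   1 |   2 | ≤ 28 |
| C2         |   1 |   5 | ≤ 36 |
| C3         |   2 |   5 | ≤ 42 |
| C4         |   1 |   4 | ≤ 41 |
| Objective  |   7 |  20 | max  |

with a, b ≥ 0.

Evaluate the objective at each vertex of the feasible region:
  z(0, 0) = 0
  z(21, 0) = 147
  z(6, 6) = 162  ←
  z(0, 7.2) = 144
The maximum is at a = 6, b = 6.

a = 6, b = 6, z = 162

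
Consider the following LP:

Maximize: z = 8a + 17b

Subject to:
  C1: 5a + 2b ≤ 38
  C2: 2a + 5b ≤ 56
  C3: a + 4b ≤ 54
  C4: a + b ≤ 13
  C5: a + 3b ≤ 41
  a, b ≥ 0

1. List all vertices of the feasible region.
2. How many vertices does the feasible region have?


1. (0, 0), (7.6, 0), (4, 9), (3, 10), (0, 11.2)
2. 5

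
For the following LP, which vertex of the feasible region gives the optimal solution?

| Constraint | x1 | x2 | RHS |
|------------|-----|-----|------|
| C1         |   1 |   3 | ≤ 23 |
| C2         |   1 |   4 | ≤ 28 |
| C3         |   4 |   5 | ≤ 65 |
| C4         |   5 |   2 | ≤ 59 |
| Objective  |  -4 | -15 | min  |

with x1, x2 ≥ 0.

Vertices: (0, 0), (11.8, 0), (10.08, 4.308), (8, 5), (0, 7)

Evaluate the objective at each vertex of the feasible region:
  z(0, 0) = 0
  z(11.8, 0) = -47.2
  z(10.08, 4.308) = -104.9
  z(8, 5) = -107  ←
  z(0, 7) = -105
The minimum is at x1 = 8, x2 = 5.

(8, 5)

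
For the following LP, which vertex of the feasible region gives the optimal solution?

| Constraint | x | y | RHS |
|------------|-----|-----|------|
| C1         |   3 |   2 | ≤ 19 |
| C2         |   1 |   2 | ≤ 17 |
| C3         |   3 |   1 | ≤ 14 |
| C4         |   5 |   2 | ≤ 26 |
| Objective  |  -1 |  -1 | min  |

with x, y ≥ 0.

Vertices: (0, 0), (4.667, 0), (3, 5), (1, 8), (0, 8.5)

Evaluate the objective at each vertex of the feasible region:
  z(0, 0) = 0
  z(4.667, 0) = -4.667
  z(3, 5) = -8
  z(1, 8) = -9  ←
  z(0, 8.5) = -8.5
The minimum is at x = 1, y = 8.

(1, 8)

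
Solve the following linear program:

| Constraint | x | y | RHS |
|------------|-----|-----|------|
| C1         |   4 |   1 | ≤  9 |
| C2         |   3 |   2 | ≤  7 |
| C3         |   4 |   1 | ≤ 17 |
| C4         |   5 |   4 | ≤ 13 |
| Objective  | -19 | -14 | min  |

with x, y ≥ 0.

Evaluate the objective at each vertex of the feasible region:
  z(0, 0) = 0
  z(2.25, 0) = -42.75
  z(2.2, 0.2) = -44.6
  z(1, 2) = -47  ←
  z(0, 3.25) = -45.5
The minimum is at x = 1, y = 2.

x = 1, y = 2, z = -47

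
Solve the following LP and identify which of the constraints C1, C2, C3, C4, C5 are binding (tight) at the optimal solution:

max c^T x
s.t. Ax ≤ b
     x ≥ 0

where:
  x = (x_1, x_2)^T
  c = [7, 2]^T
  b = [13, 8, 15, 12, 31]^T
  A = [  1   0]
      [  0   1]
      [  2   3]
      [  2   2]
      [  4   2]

At x_1 = 6, x_2 = 0, compute slack b - a·x for each constraint:
  C1: 13 − 6 = 7  (slack)
  C2: 8 − 0 = 8  (slack)
  C3: 15 − 12 = 3  (slack)
  C4: 12 − 12 = 0  (binding)
  C5: 31 − 24 = 7  (slack)

Optimal: x_1 = 6, x_2 = 0
Binding: C4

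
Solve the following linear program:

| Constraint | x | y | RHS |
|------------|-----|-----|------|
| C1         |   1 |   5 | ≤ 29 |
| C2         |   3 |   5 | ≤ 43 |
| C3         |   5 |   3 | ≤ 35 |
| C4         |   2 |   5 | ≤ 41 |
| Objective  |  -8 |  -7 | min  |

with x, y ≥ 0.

Evaluate the objective at each vertex of the feasible region:
  z(0, 0) = 0
  z(7, 0) = -56
  z(4, 5) = -67  ←
  z(0, 5.8) = -40.6
The minimum is at x = 4, y = 5.

x = 4, y = 5, z = -67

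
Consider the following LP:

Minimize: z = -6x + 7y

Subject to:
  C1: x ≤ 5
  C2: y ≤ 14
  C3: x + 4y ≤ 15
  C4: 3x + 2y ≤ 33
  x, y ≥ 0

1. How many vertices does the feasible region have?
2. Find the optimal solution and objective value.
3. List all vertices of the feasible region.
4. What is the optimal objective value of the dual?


1. 4
2. x = 5, y = 0, z = -30
3. (0, 0), (5, 0), (5, 2.5), (0, 3.75)
4. -30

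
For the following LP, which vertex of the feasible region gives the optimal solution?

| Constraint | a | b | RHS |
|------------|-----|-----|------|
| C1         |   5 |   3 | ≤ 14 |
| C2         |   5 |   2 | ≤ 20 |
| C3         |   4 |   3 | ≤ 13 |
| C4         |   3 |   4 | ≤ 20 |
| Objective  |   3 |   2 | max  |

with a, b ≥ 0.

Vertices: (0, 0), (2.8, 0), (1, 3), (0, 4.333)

Evaluate the objective at each vertex of the feasible region:
  z(0, 0) = 0
  z(2.8, 0) = 8.4
  z(1, 3) = 9  ←
  z(0, 4.333) = 8.667
The maximum is at a = 1, b = 3.

(1, 3)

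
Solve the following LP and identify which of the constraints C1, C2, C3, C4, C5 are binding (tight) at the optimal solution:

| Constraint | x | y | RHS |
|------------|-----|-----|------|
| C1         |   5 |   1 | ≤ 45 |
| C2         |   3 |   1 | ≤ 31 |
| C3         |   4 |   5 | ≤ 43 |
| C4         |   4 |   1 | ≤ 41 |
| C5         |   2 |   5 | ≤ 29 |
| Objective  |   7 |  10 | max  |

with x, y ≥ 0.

At x = 7, y = 3, compute slack b - a·x for each constraint:
  C1: 45 − 38 = 7  (slack)
  C2: 31 − 24 = 7  (slack)
  C3: 43 − 43 = 0  (binding)
  C4: 41 − 31 = 10  (slack)
  C5: 29 − 29 = 0  (binding)

Optimal: x = 7, y = 3
Binding: C3, C5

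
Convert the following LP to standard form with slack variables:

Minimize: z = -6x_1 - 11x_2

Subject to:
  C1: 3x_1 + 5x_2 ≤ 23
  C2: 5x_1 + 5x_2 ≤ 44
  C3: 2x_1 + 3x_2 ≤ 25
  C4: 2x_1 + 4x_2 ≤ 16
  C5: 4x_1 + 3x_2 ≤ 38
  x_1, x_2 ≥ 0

min z = -6x_1 - 11x_2

s.t.
  3x_1 + 5x_2 + s1 = 23
  5x_1 + 5x_2 + s2 = 44
  2x_1 + 3x_2 + s3 = 25
  2x_1 + 4x_2 + s4 = 16
  4x_1 + 3x_2 + s5 = 38
  x_1, x_2, s1, s2, s3, s4, s5 ≥ 0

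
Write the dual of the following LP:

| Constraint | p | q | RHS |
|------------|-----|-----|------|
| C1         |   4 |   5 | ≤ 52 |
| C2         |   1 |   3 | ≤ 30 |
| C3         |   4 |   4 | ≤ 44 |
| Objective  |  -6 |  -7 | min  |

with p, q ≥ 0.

Primal min cᵀx s.t. Ax ≤ b, x ≥ 0  →  Dual max −bᵀy s.t. Aᵀy ≥ −c, y ≥ 0.

Maximize: z = -52y1 - 30y2 - 44y3

Subject to:
  4y1 + y2 + 4y3 ≥ 6
  5y1 + 3y2 + 4y3 ≥ 7
  y1, y2, y3 ≥ 0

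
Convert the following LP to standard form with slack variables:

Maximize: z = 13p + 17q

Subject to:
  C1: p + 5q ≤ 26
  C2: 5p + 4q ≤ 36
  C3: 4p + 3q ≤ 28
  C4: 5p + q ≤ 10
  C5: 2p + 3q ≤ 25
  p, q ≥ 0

max z = 13p + 17q

s.t.
  p + 5q + s1 = 26
  5p + 4q + s2 = 36
  4p + 3q + s3 = 28
  5p + q + s4 = 10
  2p + 3q + s5 = 25
  p, q, s1, s2, s3, s4, s5 ≥ 0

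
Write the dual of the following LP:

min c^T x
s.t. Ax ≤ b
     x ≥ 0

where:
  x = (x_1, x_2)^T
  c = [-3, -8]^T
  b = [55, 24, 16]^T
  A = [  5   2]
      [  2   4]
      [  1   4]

Primal min cᵀx s.t. Ax ≤ b, x ≥ 0  →  Dual max −bᵀy s.t. Aᵀy ≥ −c, y ≥ 0.

Maximize: z = -55y1 - 24y2 - 16y3

Subject to:
  5y1 + 2y2 + y3 ≥ 3
  2y1 + 4y2 + 4y3 ≥ 8
  y1, y2, y3 ≥ 0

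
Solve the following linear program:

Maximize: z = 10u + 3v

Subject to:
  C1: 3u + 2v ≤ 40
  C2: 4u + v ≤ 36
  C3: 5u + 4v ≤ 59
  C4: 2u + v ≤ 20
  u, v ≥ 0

Evaluate the objective at each vertex of the feasible region:
  z(0, 0) = 0
  z(9, 0) = 90
  z(8, 4) = 92  ←
  z(7, 6) = 88
  z(0, 14.75) = 44.25
The maximum is at u = 8, v = 4.

u = 8, v = 4, z = 92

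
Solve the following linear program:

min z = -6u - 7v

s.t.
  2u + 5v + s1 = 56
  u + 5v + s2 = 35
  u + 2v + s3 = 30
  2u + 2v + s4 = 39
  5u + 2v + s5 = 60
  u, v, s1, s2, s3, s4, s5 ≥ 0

Evaluate the objective at each vertex of the feasible region:
  z(0, 0) = 0
  z(12, 0) = -72
  z(10, 5) = -95  ←
  z(0, 7) = -49
The minimum is at u = 10, v = 5.

u = 10, v = 5, z = -95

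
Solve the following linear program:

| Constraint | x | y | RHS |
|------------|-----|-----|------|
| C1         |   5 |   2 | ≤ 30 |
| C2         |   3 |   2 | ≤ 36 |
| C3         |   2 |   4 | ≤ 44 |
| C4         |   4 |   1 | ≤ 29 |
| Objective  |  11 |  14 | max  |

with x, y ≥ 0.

Evaluate the objective at each vertex of the feasible region:
  z(0, 0) = 0
  z(6, 0) = 66
  z(2, 10) = 162  ←
  z(0, 11) = 154
The maximum is at x = 2, y = 10.

x = 2, y = 10, z = 162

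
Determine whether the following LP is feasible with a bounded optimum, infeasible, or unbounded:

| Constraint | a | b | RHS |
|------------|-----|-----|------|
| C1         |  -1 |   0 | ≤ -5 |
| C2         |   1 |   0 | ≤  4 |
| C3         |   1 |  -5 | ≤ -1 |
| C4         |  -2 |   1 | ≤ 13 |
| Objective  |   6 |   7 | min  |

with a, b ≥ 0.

Infeasible (no feasible solution exists)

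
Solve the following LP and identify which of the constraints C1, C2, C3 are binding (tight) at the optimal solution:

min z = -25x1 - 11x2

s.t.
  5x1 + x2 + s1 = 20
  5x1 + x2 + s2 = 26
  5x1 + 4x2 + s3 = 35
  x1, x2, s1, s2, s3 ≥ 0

At x1 = 3, x2 = 5, compute slack b - a·x for each constraint:
  C1: 20 − 20 = 0  (binding)
  C2: 26 − 20 = 6  (slack)
  C3: 35 − 35 = 0  (binding)

Optimal: x1 = 3, x2 = 5
Binding: C1, C3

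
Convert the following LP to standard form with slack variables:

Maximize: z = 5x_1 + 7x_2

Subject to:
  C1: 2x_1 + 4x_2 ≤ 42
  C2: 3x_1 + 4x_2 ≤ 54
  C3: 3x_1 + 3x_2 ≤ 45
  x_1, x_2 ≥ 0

max z = 5x_1 + 7x_2

s.t.
  2x_1 + 4x_2 + s1 = 42
  3x_1 + 4x_2 + s2 = 54
  3x_1 + 3x_2 + s3 = 45
  x_1, x_2, s1, s2, s3 ≥ 0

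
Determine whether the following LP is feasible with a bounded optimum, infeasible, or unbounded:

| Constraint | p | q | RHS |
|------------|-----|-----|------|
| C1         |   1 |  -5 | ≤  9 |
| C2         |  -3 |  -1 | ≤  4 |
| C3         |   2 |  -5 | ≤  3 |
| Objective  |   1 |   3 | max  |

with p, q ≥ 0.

Unbounded (objective can increase without bound)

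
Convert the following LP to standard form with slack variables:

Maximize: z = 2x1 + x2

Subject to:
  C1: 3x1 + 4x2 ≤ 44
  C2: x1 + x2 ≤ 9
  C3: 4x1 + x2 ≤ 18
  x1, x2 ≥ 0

max z = 2x1 + x2

s.t.
  3x1 + 4x2 + s1 = 44
  x1 + x2 + s2 = 9
  4x1 + x2 + s3 = 18
  x1, x2, s1, s2, s3 ≥ 0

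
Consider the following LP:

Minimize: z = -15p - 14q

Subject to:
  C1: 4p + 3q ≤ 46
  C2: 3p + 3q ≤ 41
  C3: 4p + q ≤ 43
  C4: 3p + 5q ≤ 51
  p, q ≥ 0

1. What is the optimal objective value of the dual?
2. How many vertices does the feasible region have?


1. -189
2. 5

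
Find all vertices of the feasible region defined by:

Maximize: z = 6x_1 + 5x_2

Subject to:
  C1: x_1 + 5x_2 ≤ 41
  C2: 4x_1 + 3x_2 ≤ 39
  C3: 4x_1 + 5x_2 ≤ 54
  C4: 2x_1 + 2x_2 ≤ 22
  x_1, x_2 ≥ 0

(0, 0), (9.75, 0), (6, 5), (3.5, 7.5), (0, 8.2)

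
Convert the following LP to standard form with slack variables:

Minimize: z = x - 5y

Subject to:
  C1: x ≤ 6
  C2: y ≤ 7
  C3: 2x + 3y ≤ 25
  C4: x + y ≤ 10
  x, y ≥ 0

min z = x - 5y

s.t.
  x + s1 = 6
  y + s2 = 7
  2x + 3y + s3 = 25
  x + y + s4 = 10
  x, y, s1, s2, s3, s4 ≥ 0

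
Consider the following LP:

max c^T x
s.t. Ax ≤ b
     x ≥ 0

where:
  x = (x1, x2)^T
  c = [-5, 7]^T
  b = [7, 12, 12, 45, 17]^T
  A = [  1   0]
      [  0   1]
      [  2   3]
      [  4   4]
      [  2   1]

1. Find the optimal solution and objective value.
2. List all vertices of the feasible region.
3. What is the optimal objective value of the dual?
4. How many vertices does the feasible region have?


1. x1 = 0, x2 = 4, z = 28
2. (0, 0), (6, 0), (0, 4)
3. 28
4. 3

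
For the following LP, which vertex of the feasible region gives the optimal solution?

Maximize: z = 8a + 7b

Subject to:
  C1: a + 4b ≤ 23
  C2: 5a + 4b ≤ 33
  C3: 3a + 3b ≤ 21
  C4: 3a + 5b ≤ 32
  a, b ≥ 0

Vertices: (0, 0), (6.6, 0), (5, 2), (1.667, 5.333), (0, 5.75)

Evaluate the objective at each vertex of the feasible region:
  z(0, 0) = 0
  z(6.6, 0) = 52.8
  z(5, 2) = 54  ←
  z(1.667, 5.333) = 50.67
  z(0, 5.75) = 40.25
The maximum is at a = 5, b = 2.

(5, 2)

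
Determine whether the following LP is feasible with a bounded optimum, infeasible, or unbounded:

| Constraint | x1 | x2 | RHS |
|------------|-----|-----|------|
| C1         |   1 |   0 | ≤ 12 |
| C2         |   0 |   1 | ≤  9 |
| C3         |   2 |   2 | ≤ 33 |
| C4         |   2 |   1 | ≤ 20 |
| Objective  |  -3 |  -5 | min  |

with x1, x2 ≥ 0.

Feasible with a bounded optimal solution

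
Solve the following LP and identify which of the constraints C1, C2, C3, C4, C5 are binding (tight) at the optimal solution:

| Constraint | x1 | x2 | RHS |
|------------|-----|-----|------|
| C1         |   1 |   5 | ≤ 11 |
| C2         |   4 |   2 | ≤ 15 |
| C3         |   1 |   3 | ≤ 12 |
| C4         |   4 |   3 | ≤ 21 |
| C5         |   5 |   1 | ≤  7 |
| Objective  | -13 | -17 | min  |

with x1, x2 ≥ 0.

At x1 = 1, x2 = 2, compute slack b - a·x for each constraint:
  C1: 11 − 11 = 0  (binding)
  C2: 15 − 8 = 7  (slack)
  C3: 12 − 7 = 5  (slack)
  C4: 21 − 10 = 11  (slack)
  C5: 7 − 7 = 0  (binding)

Optimal: x1 = 1, x2 = 2
Binding: C1, C5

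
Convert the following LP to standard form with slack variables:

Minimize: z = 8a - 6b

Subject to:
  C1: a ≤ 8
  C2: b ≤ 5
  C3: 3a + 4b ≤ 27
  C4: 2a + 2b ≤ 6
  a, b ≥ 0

min z = 8a - 6b

s.t.
  a + s1 = 8
  b + s2 = 5
  3a + 4b + s3 = 27
  2a + 2b + s4 = 6
  a, b, s1, s2, s3, s4 ≥ 0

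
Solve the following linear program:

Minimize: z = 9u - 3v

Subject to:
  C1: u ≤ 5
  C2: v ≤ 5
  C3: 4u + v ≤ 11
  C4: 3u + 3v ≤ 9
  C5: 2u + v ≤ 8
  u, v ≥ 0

Evaluate the objective at each vertex of the feasible region:
  z(0, 0) = 0
  z(2.75, 0) = 24.75
  z(2.667, 0.3333) = 23
  z(0, 3) = -9  ←
The minimum is at u = 0, v = 3.

u = 0, v = 3, z = -9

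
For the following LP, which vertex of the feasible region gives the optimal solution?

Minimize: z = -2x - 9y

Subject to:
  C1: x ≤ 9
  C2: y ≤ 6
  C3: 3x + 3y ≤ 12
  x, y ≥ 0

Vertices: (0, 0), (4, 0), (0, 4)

Evaluate the objective at each vertex of the feasible region:
  z(0, 0) = 0
  z(4, 0) = -8
  z(0, 4) = -36  ←
The minimum is at x = 0, y = 4.

(0, 4)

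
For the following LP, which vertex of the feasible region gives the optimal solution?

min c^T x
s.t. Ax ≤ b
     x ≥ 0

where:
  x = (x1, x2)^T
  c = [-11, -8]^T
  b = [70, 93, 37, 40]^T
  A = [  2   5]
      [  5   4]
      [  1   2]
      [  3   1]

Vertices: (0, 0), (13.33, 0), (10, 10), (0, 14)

Evaluate the objective at each vertex of the feasible region:
  z(0, 0) = 0
  z(13.33, 0) = -146.7
  z(10, 10) = -190  ←
  z(0, 14) = -112
The minimum is at x1 = 10, x2 = 10.

(10, 10)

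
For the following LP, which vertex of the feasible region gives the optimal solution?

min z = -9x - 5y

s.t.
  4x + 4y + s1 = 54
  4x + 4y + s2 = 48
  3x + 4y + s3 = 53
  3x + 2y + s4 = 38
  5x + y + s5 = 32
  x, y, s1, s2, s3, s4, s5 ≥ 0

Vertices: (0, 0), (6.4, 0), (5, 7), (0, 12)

Evaluate the objective at each vertex of the feasible region:
  z(0, 0) = 0
  z(6.4, 0) = -57.6
  z(5, 7) = -80  ←
  z(0, 12) = -60
The minimum is at x = 5, y = 7.

(5, 7)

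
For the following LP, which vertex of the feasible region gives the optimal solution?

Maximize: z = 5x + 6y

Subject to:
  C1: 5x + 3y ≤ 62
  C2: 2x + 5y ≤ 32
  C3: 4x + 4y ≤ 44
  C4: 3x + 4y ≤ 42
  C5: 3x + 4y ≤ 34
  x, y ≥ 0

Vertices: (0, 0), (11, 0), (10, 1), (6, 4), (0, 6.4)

Evaluate the objective at each vertex of the feasible region:
  z(0, 0) = 0
  z(11, 0) = 55
  z(10, 1) = 56  ←
  z(6, 4) = 54
  z(0, 6.4) = 38.4
The maximum is at x = 10, y = 1.

(10, 1)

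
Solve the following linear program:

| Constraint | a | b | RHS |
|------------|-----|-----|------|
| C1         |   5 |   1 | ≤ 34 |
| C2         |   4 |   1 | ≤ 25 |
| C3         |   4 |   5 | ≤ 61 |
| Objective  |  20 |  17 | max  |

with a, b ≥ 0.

Evaluate the objective at each vertex of the feasible region:
  z(0, 0) = 0
  z(6.25, 0) = 125
  z(4, 9) = 233  ←
  z(0, 12.2) = 207.4
The maximum is at a = 4, b = 9.

a = 4, b = 9, z = 233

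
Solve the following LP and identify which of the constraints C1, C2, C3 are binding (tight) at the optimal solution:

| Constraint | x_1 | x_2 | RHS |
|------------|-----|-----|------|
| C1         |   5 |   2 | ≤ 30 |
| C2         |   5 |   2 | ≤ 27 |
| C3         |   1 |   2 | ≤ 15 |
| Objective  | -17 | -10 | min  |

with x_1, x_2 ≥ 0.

At x_1 = 3, x_2 = 6, compute slack b - a·x for each constraint:
  C1: 30 − 27 = 3  (slack)
  C2: 27 − 27 = 0  (binding)
  C3: 15 − 15 = 0  (binding)

Optimal: x_1 = 3, x_2 = 6
Binding: C2, C3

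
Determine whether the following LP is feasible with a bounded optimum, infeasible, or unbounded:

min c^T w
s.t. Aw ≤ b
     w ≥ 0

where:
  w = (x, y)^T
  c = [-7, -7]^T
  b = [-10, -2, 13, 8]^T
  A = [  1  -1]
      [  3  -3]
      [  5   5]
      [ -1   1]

Infeasible (no feasible solution exists)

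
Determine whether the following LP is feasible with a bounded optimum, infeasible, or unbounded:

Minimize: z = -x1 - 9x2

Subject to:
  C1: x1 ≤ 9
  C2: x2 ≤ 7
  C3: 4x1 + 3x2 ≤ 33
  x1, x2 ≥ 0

Feasible with a bounded optimal solution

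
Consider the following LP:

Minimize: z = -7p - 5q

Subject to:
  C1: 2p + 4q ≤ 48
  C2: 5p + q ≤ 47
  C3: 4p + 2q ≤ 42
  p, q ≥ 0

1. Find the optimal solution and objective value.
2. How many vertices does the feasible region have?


1. p = 6, q = 9, z = -87
2. 5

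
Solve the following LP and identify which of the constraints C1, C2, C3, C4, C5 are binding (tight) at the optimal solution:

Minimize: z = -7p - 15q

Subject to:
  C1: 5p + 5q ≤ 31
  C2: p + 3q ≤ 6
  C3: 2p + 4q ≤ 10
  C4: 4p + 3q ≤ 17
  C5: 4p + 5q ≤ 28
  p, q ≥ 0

At p = 3, q = 1, compute slack b - a·x for each constraint:
  C1: 31 − 20 = 11  (slack)
  C2: 6 − 6 = 0  (binding)
  C3: 10 − 10 = 0  (binding)
  C4: 17 − 15 = 2  (slack)
  C5: 28 − 17 = 11  (slack)

Optimal: p = 3, q = 1
Binding: C2, C3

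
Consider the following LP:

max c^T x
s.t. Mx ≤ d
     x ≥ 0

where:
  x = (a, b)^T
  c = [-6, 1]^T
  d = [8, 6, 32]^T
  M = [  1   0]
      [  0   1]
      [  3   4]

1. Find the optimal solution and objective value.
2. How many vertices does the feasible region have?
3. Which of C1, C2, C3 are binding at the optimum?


1. a = 0, b = 6, z = 6
2. 5
3. C2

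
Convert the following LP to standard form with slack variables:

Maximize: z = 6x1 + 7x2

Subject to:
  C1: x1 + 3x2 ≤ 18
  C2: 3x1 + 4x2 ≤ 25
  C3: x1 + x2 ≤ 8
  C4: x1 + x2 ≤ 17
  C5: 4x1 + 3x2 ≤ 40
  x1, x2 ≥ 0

max z = 6x1 + 7x2

s.t.
  x1 + 3x2 + s1 = 18
  3x1 + 4x2 + s2 = 25
  x1 + x2 + s3 = 8
  x1 + x2 + s4 = 17
  4x1 + 3x2 + s5 = 40
  x1, x2, s1, s2, s3, s4, s5 ≥ 0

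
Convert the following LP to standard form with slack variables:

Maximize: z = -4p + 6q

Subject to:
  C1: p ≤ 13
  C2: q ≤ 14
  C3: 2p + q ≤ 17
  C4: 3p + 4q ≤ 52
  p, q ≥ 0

max z = -4p + 6q

s.t.
  p + s1 = 13
  q + s2 = 14
  2p + q + s3 = 17
  3p + 4q + s4 = 52
  p, q, s1, s2, s3, s4 ≥ 0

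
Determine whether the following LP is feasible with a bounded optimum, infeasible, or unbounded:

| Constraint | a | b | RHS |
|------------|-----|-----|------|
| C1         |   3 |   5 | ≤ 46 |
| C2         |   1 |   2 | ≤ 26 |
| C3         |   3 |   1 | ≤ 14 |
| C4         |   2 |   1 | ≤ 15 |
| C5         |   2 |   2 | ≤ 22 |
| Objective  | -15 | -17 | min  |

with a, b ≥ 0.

Feasible with a bounded optimal solution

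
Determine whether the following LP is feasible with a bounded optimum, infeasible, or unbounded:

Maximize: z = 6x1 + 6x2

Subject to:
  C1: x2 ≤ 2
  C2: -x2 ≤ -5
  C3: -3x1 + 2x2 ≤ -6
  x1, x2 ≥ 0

Infeasible (no feasible solution exists)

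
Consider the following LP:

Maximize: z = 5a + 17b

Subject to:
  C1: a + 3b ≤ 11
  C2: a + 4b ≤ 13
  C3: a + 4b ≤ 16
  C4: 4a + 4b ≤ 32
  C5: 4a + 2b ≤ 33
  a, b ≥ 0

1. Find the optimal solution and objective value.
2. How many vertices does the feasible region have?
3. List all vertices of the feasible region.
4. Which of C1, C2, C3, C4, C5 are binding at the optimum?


1. a = 5, b = 2, z = 59
2. 5
3. (0, 0), (8, 0), (6.5, 1.5), (5, 2), (0, 3.25)
4. C1, C2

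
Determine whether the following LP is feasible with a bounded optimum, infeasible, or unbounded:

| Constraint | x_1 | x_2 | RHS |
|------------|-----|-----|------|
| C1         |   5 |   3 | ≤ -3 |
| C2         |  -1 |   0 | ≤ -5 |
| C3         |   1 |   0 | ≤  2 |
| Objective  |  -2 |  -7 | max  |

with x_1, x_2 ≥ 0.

Infeasible (no feasible solution exists)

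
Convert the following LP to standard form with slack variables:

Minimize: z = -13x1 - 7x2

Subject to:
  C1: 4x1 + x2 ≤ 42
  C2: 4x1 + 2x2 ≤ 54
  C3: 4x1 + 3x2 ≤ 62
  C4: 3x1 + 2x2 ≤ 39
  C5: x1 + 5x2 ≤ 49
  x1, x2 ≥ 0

min z = -13x1 - 7x2

s.t.
  4x1 + x2 + s1 = 42
  4x1 + 2x2 + s2 = 54
  4x1 + 3x2 + s3 = 62
  3x1 + 2x2 + s4 = 39
  x1 + 5x2 + s5 = 49
  x1, x2, s1, s2, s3, s4, s5 ≥ 0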